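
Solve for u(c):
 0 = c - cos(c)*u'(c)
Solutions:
 u(c) = C1 + Integral(c/cos(c), c)


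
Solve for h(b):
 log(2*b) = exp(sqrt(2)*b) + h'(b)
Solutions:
 h(b) = C1 + b*log(b) + b*(-1 + log(2)) - sqrt(2)*exp(sqrt(2)*b)/2


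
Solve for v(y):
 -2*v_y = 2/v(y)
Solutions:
 v(y) = -sqrt(C1 - 2*y)
 v(y) = sqrt(C1 - 2*y)


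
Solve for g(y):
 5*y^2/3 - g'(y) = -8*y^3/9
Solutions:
 g(y) = C1 + 2*y^4/9 + 5*y^3/9


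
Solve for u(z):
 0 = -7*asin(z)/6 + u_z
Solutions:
 u(z) = C1 + 7*z*asin(z)/6 + 7*sqrt(1 - z^2)/6


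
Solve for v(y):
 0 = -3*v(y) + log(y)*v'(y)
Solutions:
 v(y) = C1*exp(3*li(y))


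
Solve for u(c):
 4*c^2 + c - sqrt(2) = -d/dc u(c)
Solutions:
 u(c) = C1 - 4*c^3/3 - c^2/2 + sqrt(2)*c


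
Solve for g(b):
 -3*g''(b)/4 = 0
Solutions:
 g(b) = C1 + C2*b


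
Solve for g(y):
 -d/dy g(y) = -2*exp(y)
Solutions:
 g(y) = C1 + 2*exp(y)


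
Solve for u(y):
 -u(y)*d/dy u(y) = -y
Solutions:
 u(y) = -sqrt(C1 + y^2)
 u(y) = sqrt(C1 + y^2)


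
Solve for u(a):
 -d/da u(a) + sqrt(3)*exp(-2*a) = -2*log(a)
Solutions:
 u(a) = C1 + 2*a*log(a) - 2*a - sqrt(3)*exp(-2*a)/2


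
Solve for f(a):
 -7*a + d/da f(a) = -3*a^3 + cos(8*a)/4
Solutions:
 f(a) = C1 - 3*a^4/4 + 7*a^2/2 + sin(8*a)/32


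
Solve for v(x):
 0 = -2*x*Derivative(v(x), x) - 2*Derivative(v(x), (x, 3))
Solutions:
 v(x) = C1 + Integral(C2*airyai(-x) + C3*airybi(-x), x)


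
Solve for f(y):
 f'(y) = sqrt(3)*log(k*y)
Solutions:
 f(y) = C1 + sqrt(3)*y*log(k*y) - sqrt(3)*y


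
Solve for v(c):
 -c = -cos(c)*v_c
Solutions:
 v(c) = C1 + Integral(c/cos(c), c)


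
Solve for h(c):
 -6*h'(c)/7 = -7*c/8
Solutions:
 h(c) = C1 + 49*c^2/96


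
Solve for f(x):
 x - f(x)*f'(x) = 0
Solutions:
 f(x) = -sqrt(C1 + x^2)
 f(x) = sqrt(C1 + x^2)


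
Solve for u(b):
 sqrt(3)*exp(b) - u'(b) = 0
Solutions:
 u(b) = C1 + sqrt(3)*exp(b)


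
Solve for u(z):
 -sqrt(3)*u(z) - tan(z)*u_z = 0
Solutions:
 u(z) = C1/sin(z)^(sqrt(3))


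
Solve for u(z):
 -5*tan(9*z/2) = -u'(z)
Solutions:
 u(z) = C1 - 10*log(cos(9*z/2))/9


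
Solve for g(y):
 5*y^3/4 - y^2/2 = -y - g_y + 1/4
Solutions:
 g(y) = C1 - 5*y^4/16 + y^3/6 - y^2/2 + y/4


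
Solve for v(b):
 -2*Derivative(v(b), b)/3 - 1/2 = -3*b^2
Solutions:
 v(b) = C1 + 3*b^3/2 - 3*b/4


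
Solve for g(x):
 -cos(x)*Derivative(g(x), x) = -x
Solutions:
 g(x) = C1 + Integral(x/cos(x), x)


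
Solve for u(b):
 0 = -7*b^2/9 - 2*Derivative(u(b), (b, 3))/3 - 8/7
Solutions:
 u(b) = C1 + C2*b + C3*b^2 - 7*b^5/360 - 2*b^3/7


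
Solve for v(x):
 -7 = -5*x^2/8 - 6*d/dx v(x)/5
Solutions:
 v(x) = C1 - 25*x^3/144 + 35*x/6


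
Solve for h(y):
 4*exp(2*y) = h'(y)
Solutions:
 h(y) = C1 + 2*exp(2*y)


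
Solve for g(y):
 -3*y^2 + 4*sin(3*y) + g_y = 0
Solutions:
 g(y) = C1 + y^3 + 4*cos(3*y)/3


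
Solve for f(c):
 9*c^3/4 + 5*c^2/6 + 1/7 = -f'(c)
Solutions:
 f(c) = C1 - 9*c^4/16 - 5*c^3/18 - c/7


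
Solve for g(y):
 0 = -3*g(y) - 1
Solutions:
 g(y) = -1/3


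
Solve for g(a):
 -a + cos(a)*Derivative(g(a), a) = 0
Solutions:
 g(a) = C1 + Integral(a/cos(a), a)


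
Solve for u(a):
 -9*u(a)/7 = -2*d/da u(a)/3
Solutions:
 u(a) = C1*exp(27*a/14)


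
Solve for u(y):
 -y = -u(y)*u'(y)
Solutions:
 u(y) = -sqrt(C1 + y^2)
 u(y) = sqrt(C1 + y^2)


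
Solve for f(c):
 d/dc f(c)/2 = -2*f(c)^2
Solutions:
 f(c) = 1/(C1 + 4*c)


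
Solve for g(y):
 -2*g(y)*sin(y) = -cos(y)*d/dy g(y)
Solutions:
 g(y) = C1/cos(y)^2


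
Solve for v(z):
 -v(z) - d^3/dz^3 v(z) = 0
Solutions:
 v(z) = C3*exp(-z) + (C1*sin(sqrt(3)*z/2) + C2*cos(sqrt(3)*z/2))*exp(z/2)


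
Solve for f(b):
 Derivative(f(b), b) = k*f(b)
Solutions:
 f(b) = C1*exp(b*k)


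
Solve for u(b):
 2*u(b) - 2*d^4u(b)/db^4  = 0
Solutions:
 u(b) = C1*exp(-b) + C2*exp(b) + C3*sin(b) + C4*cos(b)


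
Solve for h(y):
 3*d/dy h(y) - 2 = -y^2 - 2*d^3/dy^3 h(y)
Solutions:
 h(y) = C1 + C2*sin(sqrt(6)*y/2) + C3*cos(sqrt(6)*y/2) - y^3/9 + 10*y/9


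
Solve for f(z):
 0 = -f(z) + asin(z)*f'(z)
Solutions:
 f(z) = C1*exp(Integral(1/asin(z), z))


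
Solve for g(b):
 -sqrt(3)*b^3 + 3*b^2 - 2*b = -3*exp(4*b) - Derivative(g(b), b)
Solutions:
 g(b) = C1 + sqrt(3)*b^4/4 - b^3 + b^2 - 3*exp(4*b)/4


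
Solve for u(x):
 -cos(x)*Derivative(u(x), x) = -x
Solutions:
 u(x) = C1 + Integral(x/cos(x), x)


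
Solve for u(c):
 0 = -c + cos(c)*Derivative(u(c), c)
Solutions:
 u(c) = C1 + Integral(c/cos(c), c)


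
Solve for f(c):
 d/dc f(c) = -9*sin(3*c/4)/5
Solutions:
 f(c) = C1 + 12*cos(3*c/4)/5


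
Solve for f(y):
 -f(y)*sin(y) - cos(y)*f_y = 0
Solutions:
 f(y) = C1*cos(y)


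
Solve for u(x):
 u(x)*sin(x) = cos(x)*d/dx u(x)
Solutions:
 u(x) = C1/cos(x)


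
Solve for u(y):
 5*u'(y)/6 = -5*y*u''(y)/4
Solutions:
 u(y) = C1 + C2*y^(1/3)


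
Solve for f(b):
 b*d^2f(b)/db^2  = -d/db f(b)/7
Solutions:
 f(b) = C1 + C2*b^(6/7)


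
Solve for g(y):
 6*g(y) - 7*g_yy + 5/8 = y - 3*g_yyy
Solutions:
 g(y) = C1*exp(y*(49/(sqrt(43) + 386/27)^(1/3) + 9*(sqrt(43) + 386/27)^(1/3) + 42)/54)*sin(sqrt(3)*y*(-9*(sqrt(43) + 386/27)^(1/3) + 49/(sqrt(43) + 386/27)^(1/3))/54) + C2*exp(y*(49/(sqrt(43) + 386/27)^(1/3) + 9*(sqrt(43) + 386/27)^(1/3) + 42)/54)*cos(sqrt(3)*y*(-9*(sqrt(43) + 386/27)^(1/3) + 49/(sqrt(43) + 386/27)^(1/3))/54) + C3*exp(y*(-9*(sqrt(43) + 386/27)^(1/3) - 49/(sqrt(43) + 386/27)^(1/3) + 21)/27) + y/6 - 5/48


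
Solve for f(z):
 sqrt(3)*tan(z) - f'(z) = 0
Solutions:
 f(z) = C1 - sqrt(3)*log(cos(z))


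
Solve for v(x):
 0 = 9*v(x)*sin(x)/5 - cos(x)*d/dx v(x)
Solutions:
 v(x) = C1/cos(x)^(9/5)


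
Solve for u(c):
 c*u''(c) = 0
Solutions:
 u(c) = C1 + C2*c


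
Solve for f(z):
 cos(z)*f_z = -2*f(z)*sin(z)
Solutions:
 f(z) = C1*cos(z)^2


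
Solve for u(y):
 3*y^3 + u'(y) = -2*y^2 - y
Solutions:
 u(y) = C1 - 3*y^4/4 - 2*y^3/3 - y^2/2


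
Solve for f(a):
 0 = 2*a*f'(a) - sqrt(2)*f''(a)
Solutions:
 f(a) = C1 + C2*erfi(2^(3/4)*a/2)


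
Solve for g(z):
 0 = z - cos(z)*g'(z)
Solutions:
 g(z) = C1 + Integral(z/cos(z), z)


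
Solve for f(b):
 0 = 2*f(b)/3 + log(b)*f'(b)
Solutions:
 f(b) = C1*exp(-2*li(b)/3)


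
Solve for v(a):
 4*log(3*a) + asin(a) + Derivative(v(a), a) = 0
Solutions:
 v(a) = C1 - 4*a*log(a) - a*asin(a) - 4*a*log(3) + 4*a - sqrt(1 - a^2)


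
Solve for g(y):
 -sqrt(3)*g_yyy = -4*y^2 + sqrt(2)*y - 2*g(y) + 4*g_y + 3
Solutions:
 g(y) = C1*exp(-y*(-4*3^(1/3)/(9 + sqrt(81 + 64*sqrt(3)))^(1/3) + 3^(1/6)*(9 + sqrt(81 + 64*sqrt(3)))^(1/3))/6)*sin(y*(4*3^(5/6)/(9 + sqrt(81 + 64*sqrt(3)))^(1/3) + 3^(2/3)*(9 + sqrt(81 + 64*sqrt(3)))^(1/3))/6) + C2*exp(-y*(-4*3^(1/3)/(9 + sqrt(81 + 64*sqrt(3)))^(1/3) + 3^(1/6)*(9 + sqrt(81 + 64*sqrt(3)))^(1/3))/6)*cos(y*(4*3^(5/6)/(9 + sqrt(81 + 64*sqrt(3)))^(1/3) + 3^(2/3)*(9 + sqrt(81 + 64*sqrt(3)))^(1/3))/6) + C3*exp(y*(-4*3^(1/3)/(9 + sqrt(81 + 64*sqrt(3)))^(1/3) + 3^(1/6)*(9 + sqrt(81 + 64*sqrt(3)))^(1/3))/3) - 2*y^2 - 8*y + sqrt(2)*y/2 - 29/2 + sqrt(2)


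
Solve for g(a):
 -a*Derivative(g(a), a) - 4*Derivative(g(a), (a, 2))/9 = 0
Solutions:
 g(a) = C1 + C2*erf(3*sqrt(2)*a/4)


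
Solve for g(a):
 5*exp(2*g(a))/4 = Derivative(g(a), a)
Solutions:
 g(a) = log(-sqrt(-1/(C1 + 5*a))) + log(2)/2
 g(a) = log(-1/(C1 + 5*a))/2 + log(2)/2


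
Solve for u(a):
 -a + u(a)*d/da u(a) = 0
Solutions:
 u(a) = -sqrt(C1 + a^2)
 u(a) = sqrt(C1 + a^2)


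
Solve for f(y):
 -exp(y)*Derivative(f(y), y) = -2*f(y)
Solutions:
 f(y) = C1*exp(-2*exp(-y))


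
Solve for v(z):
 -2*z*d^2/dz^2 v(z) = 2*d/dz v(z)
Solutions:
 v(z) = C1 + C2*log(z)


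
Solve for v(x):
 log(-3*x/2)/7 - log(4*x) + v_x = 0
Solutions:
 v(x) = C1 + 6*x*log(x)/7 + x*(-6 - log(3) + 15*log(2) - I*pi)/7


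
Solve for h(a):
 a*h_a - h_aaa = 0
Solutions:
 h(a) = C1 + Integral(C2*airyai(a) + C3*airybi(a), a)


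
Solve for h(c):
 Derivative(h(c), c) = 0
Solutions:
 h(c) = C1


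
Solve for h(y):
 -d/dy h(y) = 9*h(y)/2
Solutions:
 h(y) = C1*exp(-9*y/2)


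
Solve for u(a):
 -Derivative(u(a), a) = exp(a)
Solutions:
 u(a) = C1 - exp(a)


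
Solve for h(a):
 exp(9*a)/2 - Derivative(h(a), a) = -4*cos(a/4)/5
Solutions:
 h(a) = C1 + exp(9*a)/18 + 16*sin(a/4)/5


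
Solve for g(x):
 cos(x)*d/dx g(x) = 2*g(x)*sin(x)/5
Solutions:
 g(x) = C1/cos(x)^(2/5)


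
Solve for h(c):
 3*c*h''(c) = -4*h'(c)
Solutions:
 h(c) = C1 + C2/c^(1/3)


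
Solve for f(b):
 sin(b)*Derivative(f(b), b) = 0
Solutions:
 f(b) = C1


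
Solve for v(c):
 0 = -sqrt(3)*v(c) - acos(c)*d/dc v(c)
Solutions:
 v(c) = C1*exp(-sqrt(3)*Integral(1/acos(c), c))


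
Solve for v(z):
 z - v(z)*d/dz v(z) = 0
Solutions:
 v(z) = -sqrt(C1 + z^2)
 v(z) = sqrt(C1 + z^2)


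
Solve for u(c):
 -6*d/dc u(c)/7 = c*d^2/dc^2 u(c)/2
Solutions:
 u(c) = C1 + C2/c^(5/7)


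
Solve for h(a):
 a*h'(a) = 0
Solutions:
 h(a) = C1


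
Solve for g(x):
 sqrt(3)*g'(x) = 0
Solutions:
 g(x) = C1


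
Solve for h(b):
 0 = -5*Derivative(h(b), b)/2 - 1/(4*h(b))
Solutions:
 h(b) = -sqrt(C1 - 5*b)/5
 h(b) = sqrt(C1 - 5*b)/5


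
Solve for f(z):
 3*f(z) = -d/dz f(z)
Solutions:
 f(z) = C1*exp(-3*z)


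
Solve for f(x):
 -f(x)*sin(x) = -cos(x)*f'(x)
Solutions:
 f(x) = C1/cos(x)


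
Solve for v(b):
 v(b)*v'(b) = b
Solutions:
 v(b) = -sqrt(C1 + b^2)
 v(b) = sqrt(C1 + b^2)


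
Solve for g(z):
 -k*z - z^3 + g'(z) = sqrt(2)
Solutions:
 g(z) = C1 + k*z^2/2 + z^4/4 + sqrt(2)*z


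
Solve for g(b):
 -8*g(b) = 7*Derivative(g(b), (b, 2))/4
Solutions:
 g(b) = C1*sin(4*sqrt(14)*b/7) + C2*cos(4*sqrt(14)*b/7)


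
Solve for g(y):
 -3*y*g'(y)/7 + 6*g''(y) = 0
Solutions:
 g(y) = C1 + C2*erfi(sqrt(7)*y/14)


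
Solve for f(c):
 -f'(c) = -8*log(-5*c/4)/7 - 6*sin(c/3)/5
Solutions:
 f(c) = C1 + 8*c*log(-c)/7 - 16*c*log(2)/7 - 8*c/7 + 8*c*log(5)/7 - 18*cos(c/3)/5


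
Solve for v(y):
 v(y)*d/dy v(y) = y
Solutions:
 v(y) = -sqrt(C1 + y^2)
 v(y) = sqrt(C1 + y^2)


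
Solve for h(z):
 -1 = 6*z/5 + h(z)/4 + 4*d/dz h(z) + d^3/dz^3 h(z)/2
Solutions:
 h(z) = C1*exp(-6^(1/3)*z*(-(9 + sqrt(24657))^(1/3) + 16*6^(1/3)/(9 + sqrt(24657))^(1/3))/12)*sin(2^(1/3)*3^(1/6)*z*(4*2^(1/3)/(9 + sqrt(24657))^(1/3) + 3^(2/3)*(9 + sqrt(24657))^(1/3)/12)) + C2*exp(-6^(1/3)*z*(-(9 + sqrt(24657))^(1/3) + 16*6^(1/3)/(9 + sqrt(24657))^(1/3))/12)*cos(2^(1/3)*3^(1/6)*z*(4*2^(1/3)/(9 + sqrt(24657))^(1/3) + 3^(2/3)*(9 + sqrt(24657))^(1/3)/12)) + C3*exp(6^(1/3)*z*(-(9 + sqrt(24657))^(1/3) + 16*6^(1/3)/(9 + sqrt(24657))^(1/3))/6) - 24*z/5 + 364/5


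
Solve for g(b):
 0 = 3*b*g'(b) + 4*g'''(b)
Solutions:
 g(b) = C1 + Integral(C2*airyai(-6^(1/3)*b/2) + C3*airybi(-6^(1/3)*b/2), b)


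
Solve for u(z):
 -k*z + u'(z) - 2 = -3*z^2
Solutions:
 u(z) = C1 + k*z^2/2 - z^3 + 2*z


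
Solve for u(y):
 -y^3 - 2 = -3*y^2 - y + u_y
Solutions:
 u(y) = C1 - y^4/4 + y^3 + y^2/2 - 2*y


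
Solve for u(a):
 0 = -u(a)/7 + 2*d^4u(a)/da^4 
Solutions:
 u(a) = C1*exp(-14^(3/4)*a/14) + C2*exp(14^(3/4)*a/14) + C3*sin(14^(3/4)*a/14) + C4*cos(14^(3/4)*a/14)


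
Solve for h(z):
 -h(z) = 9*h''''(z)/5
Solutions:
 h(z) = (C1*sin(5^(1/4)*sqrt(6)*z/6) + C2*cos(5^(1/4)*sqrt(6)*z/6))*exp(-5^(1/4)*sqrt(6)*z/6) + (C3*sin(5^(1/4)*sqrt(6)*z/6) + C4*cos(5^(1/4)*sqrt(6)*z/6))*exp(5^(1/4)*sqrt(6)*z/6)


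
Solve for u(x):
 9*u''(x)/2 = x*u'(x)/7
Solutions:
 u(x) = C1 + C2*erfi(sqrt(7)*x/21)


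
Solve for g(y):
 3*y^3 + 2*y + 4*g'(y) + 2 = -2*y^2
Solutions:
 g(y) = C1 - 3*y^4/16 - y^3/6 - y^2/4 - y/2


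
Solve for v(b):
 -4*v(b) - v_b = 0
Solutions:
 v(b) = C1*exp(-4*b)


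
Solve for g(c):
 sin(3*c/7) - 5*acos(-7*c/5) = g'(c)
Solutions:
 g(c) = C1 - 5*c*acos(-7*c/5) - 5*sqrt(25 - 49*c^2)/7 - 7*cos(3*c/7)/3


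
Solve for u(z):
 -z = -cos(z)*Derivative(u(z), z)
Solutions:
 u(z) = C1 + Integral(z/cos(z), z)


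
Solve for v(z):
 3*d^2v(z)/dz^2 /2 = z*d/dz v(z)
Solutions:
 v(z) = C1 + C2*erfi(sqrt(3)*z/3)


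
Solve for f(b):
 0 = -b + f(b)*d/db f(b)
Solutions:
 f(b) = -sqrt(C1 + b^2)
 f(b) = sqrt(C1 + b^2)


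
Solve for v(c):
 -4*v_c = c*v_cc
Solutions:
 v(c) = C1 + C2/c^3


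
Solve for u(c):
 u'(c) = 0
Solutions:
 u(c) = C1


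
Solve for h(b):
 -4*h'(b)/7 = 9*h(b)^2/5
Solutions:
 h(b) = 20/(C1 + 63*b)


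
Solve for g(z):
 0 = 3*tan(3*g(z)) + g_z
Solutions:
 g(z) = -asin(C1*exp(-9*z))/3 + pi/3
 g(z) = asin(C1*exp(-9*z))/3


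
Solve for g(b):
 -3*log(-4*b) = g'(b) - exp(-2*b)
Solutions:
 g(b) = C1 - 3*b*log(-b) + 3*b*(1 - 2*log(2)) - exp(-2*b)/2


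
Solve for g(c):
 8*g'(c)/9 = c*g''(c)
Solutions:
 g(c) = C1 + C2*c^(17/9)


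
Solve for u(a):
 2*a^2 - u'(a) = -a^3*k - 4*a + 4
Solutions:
 u(a) = C1 + a^4*k/4 + 2*a^3/3 + 2*a^2 - 4*a


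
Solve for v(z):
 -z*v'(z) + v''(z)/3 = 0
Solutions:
 v(z) = C1 + C2*erfi(sqrt(6)*z/2)


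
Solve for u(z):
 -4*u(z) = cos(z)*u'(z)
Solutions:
 u(z) = C1*(sin(z)^2 - 2*sin(z) + 1)/(sin(z)^2 + 2*sin(z) + 1)


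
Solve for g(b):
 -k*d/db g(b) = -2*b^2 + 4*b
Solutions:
 g(b) = C1 + 2*b^3/(3*k) - 2*b^2/k


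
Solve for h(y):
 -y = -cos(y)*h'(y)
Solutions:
 h(y) = C1 + Integral(y/cos(y), y)


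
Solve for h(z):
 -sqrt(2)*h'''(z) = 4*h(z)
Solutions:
 h(z) = C3*exp(-sqrt(2)*z) + (C1*sin(sqrt(6)*z/2) + C2*cos(sqrt(6)*z/2))*exp(sqrt(2)*z/2)


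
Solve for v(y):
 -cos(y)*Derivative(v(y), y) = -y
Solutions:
 v(y) = C1 + Integral(y/cos(y), y)


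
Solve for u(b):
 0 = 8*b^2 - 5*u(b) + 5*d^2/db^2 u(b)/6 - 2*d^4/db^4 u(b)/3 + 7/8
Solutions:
 u(b) = 8*b^2/5 + (C1*sin(15^(1/4)*2^(3/4)*b*sin(atan(sqrt(455)/5)/2)/2) + C2*cos(15^(1/4)*2^(3/4)*b*sin(atan(sqrt(455)/5)/2)/2))*exp(-15^(1/4)*2^(3/4)*b*cos(atan(sqrt(455)/5)/2)/2) + (C3*sin(15^(1/4)*2^(3/4)*b*sin(atan(sqrt(455)/5)/2)/2) + C4*cos(15^(1/4)*2^(3/4)*b*sin(atan(sqrt(455)/5)/2)/2))*exp(15^(1/4)*2^(3/4)*b*cos(atan(sqrt(455)/5)/2)/2) + 17/24


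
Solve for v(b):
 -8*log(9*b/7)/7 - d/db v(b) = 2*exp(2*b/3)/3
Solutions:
 v(b) = C1 - 8*b*log(b)/7 + 8*b*(-2*log(3) + 1 + log(7))/7 - exp(2*b/3)


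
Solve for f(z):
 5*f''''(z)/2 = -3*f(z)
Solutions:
 f(z) = (C1*sin(10^(3/4)*3^(1/4)*z/10) + C2*cos(10^(3/4)*3^(1/4)*z/10))*exp(-10^(3/4)*3^(1/4)*z/10) + (C3*sin(10^(3/4)*3^(1/4)*z/10) + C4*cos(10^(3/4)*3^(1/4)*z/10))*exp(10^(3/4)*3^(1/4)*z/10)


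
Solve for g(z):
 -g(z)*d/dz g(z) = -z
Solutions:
 g(z) = -sqrt(C1 + z^2)
 g(z) = sqrt(C1 + z^2)


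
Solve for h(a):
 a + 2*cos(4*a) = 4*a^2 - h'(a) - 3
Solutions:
 h(a) = C1 + 4*a^3/3 - a^2/2 - 3*a - sin(4*a)/2


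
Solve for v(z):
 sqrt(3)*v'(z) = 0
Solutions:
 v(z) = C1


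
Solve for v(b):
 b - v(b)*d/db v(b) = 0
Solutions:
 v(b) = -sqrt(C1 + b^2)
 v(b) = sqrt(C1 + b^2)


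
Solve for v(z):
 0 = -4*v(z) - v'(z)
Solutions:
 v(z) = C1*exp(-4*z)


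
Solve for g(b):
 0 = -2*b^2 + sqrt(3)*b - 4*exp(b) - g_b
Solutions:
 g(b) = C1 - 2*b^3/3 + sqrt(3)*b^2/2 - 4*exp(b)


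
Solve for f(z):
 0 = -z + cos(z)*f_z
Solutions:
 f(z) = C1 + Integral(z/cos(z), z)


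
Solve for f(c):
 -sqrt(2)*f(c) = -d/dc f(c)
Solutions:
 f(c) = C1*exp(sqrt(2)*c)


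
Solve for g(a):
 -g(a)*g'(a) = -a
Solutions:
 g(a) = -sqrt(C1 + a^2)
 g(a) = sqrt(C1 + a^2)


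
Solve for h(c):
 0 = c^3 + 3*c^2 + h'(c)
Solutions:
 h(c) = C1 - c^4/4 - c^3


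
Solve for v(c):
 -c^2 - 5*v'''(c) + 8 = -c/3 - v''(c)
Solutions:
 v(c) = C1 + C2*c + C3*exp(c/5) + c^4/12 + 29*c^3/18 + 121*c^2/6


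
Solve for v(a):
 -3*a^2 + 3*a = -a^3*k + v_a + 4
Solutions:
 v(a) = C1 + a^4*k/4 - a^3 + 3*a^2/2 - 4*a


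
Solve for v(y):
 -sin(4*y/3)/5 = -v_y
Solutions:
 v(y) = C1 - 3*cos(4*y/3)/20


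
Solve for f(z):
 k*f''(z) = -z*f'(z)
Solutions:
 f(z) = C1 + C2*sqrt(k)*erf(sqrt(2)*z*sqrt(1/k)/2)


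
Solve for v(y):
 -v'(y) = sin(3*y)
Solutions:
 v(y) = C1 + cos(3*y)/3


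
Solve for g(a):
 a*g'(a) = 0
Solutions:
 g(a) = C1


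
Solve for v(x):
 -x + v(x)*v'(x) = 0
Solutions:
 v(x) = -sqrt(C1 + x^2)
 v(x) = sqrt(C1 + x^2)


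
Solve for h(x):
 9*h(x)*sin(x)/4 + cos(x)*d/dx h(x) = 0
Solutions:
 h(x) = C1*cos(x)^(9/4)


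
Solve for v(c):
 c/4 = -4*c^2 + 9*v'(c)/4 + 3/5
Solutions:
 v(c) = C1 + 16*c^3/27 + c^2/18 - 4*c/15


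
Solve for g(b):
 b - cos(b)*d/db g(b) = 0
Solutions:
 g(b) = C1 + Integral(b/cos(b), b)


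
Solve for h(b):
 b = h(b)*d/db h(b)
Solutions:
 h(b) = -sqrt(C1 + b^2)
 h(b) = sqrt(C1 + b^2)


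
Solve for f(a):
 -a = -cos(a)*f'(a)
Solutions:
 f(a) = C1 + Integral(a/cos(a), a)


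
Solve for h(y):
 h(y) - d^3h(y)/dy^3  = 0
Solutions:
 h(y) = C3*exp(y) + (C1*sin(sqrt(3)*y/2) + C2*cos(sqrt(3)*y/2))*exp(-y/2)


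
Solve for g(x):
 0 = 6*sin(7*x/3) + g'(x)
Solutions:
 g(x) = C1 + 18*cos(7*x/3)/7


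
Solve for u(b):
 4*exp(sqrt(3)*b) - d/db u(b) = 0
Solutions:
 u(b) = C1 + 4*sqrt(3)*exp(sqrt(3)*b)/3


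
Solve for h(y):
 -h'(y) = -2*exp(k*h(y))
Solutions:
 h(y) = Piecewise((log(-1/(C1*k + 2*k*y))/k, Ne(k, 0)), (nan, True))
 h(y) = Piecewise((C1 + 2*y, Eq(k, 0)), (nan, True))


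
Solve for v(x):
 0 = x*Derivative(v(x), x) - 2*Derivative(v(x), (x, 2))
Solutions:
 v(x) = C1 + C2*erfi(x/2)


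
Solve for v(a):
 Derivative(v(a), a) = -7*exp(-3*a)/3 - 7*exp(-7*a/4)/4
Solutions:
 v(a) = C1 + 7*exp(-3*a)/9 + exp(-7*a/4)


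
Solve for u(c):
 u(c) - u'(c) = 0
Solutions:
 u(c) = C1*exp(c)


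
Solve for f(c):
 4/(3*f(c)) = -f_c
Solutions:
 f(c) = -sqrt(C1 - 24*c)/3
 f(c) = sqrt(C1 - 24*c)/3


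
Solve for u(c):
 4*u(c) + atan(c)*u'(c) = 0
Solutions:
 u(c) = C1*exp(-4*Integral(1/atan(c), c))


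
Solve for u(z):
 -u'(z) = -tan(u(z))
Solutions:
 u(z) = pi - asin(C1*exp(z))
 u(z) = asin(C1*exp(z))


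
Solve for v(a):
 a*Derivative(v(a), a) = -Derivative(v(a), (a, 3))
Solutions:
 v(a) = C1 + Integral(C2*airyai(-a) + C3*airybi(-a), a)


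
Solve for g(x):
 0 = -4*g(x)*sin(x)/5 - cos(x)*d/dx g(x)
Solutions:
 g(x) = C1*cos(x)^(4/5)


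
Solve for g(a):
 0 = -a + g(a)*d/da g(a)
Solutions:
 g(a) = -sqrt(C1 + a^2)
 g(a) = sqrt(C1 + a^2)


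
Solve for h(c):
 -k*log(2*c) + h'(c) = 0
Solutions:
 h(c) = C1 + c*k*log(c) - c*k + c*k*log(2)


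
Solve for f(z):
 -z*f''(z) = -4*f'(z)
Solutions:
 f(z) = C1 + C2*z^5


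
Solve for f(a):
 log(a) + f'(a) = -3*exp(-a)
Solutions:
 f(a) = C1 - a*log(a) + a + 3*exp(-a)


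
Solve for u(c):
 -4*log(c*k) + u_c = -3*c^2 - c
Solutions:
 u(c) = C1 - c^3 - c^2/2 + 4*c*log(c*k) - 4*c


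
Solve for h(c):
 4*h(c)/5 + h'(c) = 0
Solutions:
 h(c) = C1*exp(-4*c/5)


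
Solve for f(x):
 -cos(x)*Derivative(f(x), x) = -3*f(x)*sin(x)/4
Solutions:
 f(x) = C1/cos(x)^(3/4)


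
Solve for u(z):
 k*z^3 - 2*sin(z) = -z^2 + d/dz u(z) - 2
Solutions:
 u(z) = C1 + k*z^4/4 + z^3/3 + 2*z + 2*cos(z)


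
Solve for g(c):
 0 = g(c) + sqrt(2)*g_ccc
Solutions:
 g(c) = C3*exp(-2^(5/6)*c/2) + (C1*sin(2^(5/6)*sqrt(3)*c/4) + C2*cos(2^(5/6)*sqrt(3)*c/4))*exp(2^(5/6)*c/4)


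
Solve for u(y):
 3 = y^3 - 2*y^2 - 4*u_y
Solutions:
 u(y) = C1 + y^4/16 - y^3/6 - 3*y/4


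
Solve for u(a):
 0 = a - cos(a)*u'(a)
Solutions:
 u(a) = C1 + Integral(a/cos(a), a)


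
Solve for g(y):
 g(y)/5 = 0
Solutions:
 g(y) = 0


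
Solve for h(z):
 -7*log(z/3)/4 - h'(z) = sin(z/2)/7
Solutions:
 h(z) = C1 - 7*z*log(z)/4 + 7*z/4 + 7*z*log(3)/4 + 2*cos(z/2)/7


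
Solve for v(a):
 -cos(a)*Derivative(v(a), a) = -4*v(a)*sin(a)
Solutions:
 v(a) = C1/cos(a)^4


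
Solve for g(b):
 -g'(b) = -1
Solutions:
 g(b) = C1 + b


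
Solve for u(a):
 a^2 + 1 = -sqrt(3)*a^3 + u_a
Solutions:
 u(a) = C1 + sqrt(3)*a^4/4 + a^3/3 + a


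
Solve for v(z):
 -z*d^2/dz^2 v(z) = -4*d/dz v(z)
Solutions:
 v(z) = C1 + C2*z^5


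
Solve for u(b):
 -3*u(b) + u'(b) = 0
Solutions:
 u(b) = C1*exp(3*b)


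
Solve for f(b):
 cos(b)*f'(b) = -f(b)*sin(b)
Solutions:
 f(b) = C1*cos(b)


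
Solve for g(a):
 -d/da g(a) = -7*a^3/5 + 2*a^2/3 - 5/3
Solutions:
 g(a) = C1 + 7*a^4/20 - 2*a^3/9 + 5*a/3


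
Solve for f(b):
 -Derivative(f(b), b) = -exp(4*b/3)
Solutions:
 f(b) = C1 + 3*exp(4*b/3)/4


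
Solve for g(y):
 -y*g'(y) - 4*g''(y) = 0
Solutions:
 g(y) = C1 + C2*erf(sqrt(2)*y/4)


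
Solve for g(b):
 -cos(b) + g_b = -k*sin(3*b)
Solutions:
 g(b) = C1 + k*cos(3*b)/3 + sin(b)


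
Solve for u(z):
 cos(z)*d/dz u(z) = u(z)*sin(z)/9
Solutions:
 u(z) = C1/cos(z)^(1/9)


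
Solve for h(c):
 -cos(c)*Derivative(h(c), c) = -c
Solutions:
 h(c) = C1 + Integral(c/cos(c), c)


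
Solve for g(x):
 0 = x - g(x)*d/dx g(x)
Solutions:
 g(x) = -sqrt(C1 + x^2)
 g(x) = sqrt(C1 + x^2)


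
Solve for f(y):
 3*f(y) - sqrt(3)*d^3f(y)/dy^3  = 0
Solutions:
 f(y) = C3*exp(3^(1/6)*y) + (C1*sin(3^(2/3)*y/2) + C2*cos(3^(2/3)*y/2))*exp(-3^(1/6)*y/2)


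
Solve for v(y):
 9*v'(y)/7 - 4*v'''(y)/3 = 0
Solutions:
 v(y) = C1 + C2*exp(-3*sqrt(21)*y/14) + C3*exp(3*sqrt(21)*y/14)


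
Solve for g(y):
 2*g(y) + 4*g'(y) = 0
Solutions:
 g(y) = C1*exp(-y/2)


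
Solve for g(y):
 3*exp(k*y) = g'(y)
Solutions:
 g(y) = C1 + 3*exp(k*y)/k


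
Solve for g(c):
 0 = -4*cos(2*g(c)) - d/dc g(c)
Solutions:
 g(c) = -asin((C1 + exp(16*c))/(C1 - exp(16*c)))/2 + pi/2
 g(c) = asin((C1 + exp(16*c))/(C1 - exp(16*c)))/2


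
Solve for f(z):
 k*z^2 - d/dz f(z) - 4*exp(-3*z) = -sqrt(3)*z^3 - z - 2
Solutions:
 f(z) = C1 + k*z^3/3 + sqrt(3)*z^4/4 + z^2/2 + 2*z + 4*exp(-3*z)/3


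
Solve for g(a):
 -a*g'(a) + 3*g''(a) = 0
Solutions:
 g(a) = C1 + C2*erfi(sqrt(6)*a/6)


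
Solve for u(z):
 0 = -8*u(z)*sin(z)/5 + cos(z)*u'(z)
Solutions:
 u(z) = C1/cos(z)^(8/5)


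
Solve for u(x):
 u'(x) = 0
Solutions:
 u(x) = C1


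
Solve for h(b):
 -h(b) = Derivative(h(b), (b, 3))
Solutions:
 h(b) = C3*exp(-b) + (C1*sin(sqrt(3)*b/2) + C2*cos(sqrt(3)*b/2))*exp(b/2)


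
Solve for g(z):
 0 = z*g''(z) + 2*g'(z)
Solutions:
 g(z) = C1 + C2/z


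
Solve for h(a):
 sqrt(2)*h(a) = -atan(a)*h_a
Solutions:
 h(a) = C1*exp(-sqrt(2)*Integral(1/atan(a), a))


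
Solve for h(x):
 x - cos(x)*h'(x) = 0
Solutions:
 h(x) = C1 + Integral(x/cos(x), x)


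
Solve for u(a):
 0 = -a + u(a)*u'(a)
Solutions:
 u(a) = -sqrt(C1 + a^2)
 u(a) = sqrt(C1 + a^2)


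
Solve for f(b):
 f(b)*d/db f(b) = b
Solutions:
 f(b) = -sqrt(C1 + b^2)
 f(b) = sqrt(C1 + b^2)


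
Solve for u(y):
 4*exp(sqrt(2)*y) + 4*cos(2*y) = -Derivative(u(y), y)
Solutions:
 u(y) = C1 - 2*sqrt(2)*exp(sqrt(2)*y) - 2*sin(2*y)


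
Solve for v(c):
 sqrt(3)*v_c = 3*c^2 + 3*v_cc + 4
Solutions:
 v(c) = C1 + C2*exp(sqrt(3)*c/3) + sqrt(3)*c^3/3 + 3*c^2 + 22*sqrt(3)*c/3


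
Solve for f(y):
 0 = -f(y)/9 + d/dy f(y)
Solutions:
 f(y) = C1*exp(y/9)


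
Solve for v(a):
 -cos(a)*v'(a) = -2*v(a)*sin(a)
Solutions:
 v(a) = C1/cos(a)^2


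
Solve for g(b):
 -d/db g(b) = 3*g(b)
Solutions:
 g(b) = C1*exp(-3*b)


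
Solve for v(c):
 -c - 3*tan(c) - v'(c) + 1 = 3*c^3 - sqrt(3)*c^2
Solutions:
 v(c) = C1 - 3*c^4/4 + sqrt(3)*c^3/3 - c^2/2 + c + 3*log(cos(c))


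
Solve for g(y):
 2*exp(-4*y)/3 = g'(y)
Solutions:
 g(y) = C1 - exp(-4*y)/6


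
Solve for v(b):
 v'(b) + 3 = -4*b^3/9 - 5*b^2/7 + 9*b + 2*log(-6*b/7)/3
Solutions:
 v(b) = C1 - b^4/9 - 5*b^3/21 + 9*b^2/2 + 2*b*log(-b)/3 + b*(-11 - 2*log(7) + 2*log(6))/3


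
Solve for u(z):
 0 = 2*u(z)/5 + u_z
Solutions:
 u(z) = C1*exp(-2*z/5)


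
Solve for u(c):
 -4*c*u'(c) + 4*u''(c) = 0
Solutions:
 u(c) = C1 + C2*erfi(sqrt(2)*c/2)


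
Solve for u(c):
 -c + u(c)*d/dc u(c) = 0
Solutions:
 u(c) = -sqrt(C1 + c^2)
 u(c) = sqrt(C1 + c^2)


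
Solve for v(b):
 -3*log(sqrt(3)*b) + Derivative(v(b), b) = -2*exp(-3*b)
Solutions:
 v(b) = C1 + 3*b*log(b) + b*(-3 + 3*log(3)/2) + 2*exp(-3*b)/3


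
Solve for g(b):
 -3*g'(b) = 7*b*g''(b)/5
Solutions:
 g(b) = C1 + C2/b^(8/7)


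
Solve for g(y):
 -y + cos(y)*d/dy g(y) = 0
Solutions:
 g(y) = C1 + Integral(y/cos(y), y)


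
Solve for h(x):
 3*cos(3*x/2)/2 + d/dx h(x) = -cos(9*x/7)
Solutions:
 h(x) = C1 - 7*sin(9*x/7)/9 - sin(3*x/2)


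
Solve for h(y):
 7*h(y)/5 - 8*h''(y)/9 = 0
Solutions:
 h(y) = C1*exp(-3*sqrt(70)*y/20) + C2*exp(3*sqrt(70)*y/20)


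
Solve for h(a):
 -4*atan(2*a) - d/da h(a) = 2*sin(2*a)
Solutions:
 h(a) = C1 - 4*a*atan(2*a) + log(4*a^2 + 1) + cos(2*a)


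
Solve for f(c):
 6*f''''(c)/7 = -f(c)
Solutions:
 f(c) = (C1*sin(14^(1/4)*3^(3/4)*c/6) + C2*cos(14^(1/4)*3^(3/4)*c/6))*exp(-14^(1/4)*3^(3/4)*c/6) + (C3*sin(14^(1/4)*3^(3/4)*c/6) + C4*cos(14^(1/4)*3^(3/4)*c/6))*exp(14^(1/4)*3^(3/4)*c/6)


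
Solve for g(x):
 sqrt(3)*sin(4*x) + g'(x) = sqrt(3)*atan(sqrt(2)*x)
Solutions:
 g(x) = C1 + sqrt(3)*(x*atan(sqrt(2)*x) - sqrt(2)*log(2*x^2 + 1)/4) + sqrt(3)*cos(4*x)/4


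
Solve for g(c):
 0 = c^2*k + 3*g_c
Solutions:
 g(c) = C1 - c^3*k/9


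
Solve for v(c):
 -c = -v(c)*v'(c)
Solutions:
 v(c) = -sqrt(C1 + c^2)
 v(c) = sqrt(C1 + c^2)


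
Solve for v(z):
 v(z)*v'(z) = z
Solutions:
 v(z) = -sqrt(C1 + z^2)
 v(z) = sqrt(C1 + z^2)


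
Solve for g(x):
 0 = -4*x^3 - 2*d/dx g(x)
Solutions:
 g(x) = C1 - x^4/2


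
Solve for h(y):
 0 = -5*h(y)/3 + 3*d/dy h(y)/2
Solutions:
 h(y) = C1*exp(10*y/9)


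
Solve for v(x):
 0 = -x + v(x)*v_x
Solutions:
 v(x) = -sqrt(C1 + x^2)
 v(x) = sqrt(C1 + x^2)


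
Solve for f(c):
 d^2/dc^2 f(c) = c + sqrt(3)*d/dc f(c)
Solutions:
 f(c) = C1 + C2*exp(sqrt(3)*c) - sqrt(3)*c^2/6 - c/3


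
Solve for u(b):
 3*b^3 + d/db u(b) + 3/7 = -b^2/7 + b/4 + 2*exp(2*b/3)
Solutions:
 u(b) = C1 - 3*b^4/4 - b^3/21 + b^2/8 - 3*b/7 + 3*exp(2*b/3)


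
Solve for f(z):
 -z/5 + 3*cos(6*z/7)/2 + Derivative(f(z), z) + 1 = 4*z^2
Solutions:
 f(z) = C1 + 4*z^3/3 + z^2/10 - z - 7*sin(6*z/7)/4


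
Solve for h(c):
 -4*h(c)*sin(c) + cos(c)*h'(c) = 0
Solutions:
 h(c) = C1/cos(c)^4


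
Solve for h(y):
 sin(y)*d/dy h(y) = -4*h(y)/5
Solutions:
 h(y) = C1*(cos(y) + 1)^(2/5)/(cos(y) - 1)^(2/5)


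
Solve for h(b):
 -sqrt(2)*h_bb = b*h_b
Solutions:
 h(b) = C1 + C2*erf(2^(1/4)*b/2)


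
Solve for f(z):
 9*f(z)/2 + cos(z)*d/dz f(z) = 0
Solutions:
 f(z) = C1*(sin(z) - 1)^(1/4)*(sin(z)^2 - 2*sin(z) + 1)/((sin(z) + 1)^(1/4)*(sin(z)^2 + 2*sin(z) + 1))


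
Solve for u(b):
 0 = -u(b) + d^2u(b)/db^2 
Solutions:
 u(b) = C1*exp(-b) + C2*exp(b)


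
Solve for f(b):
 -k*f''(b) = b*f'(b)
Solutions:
 f(b) = C1 + C2*sqrt(k)*erf(sqrt(2)*b*sqrt(1/k)/2)


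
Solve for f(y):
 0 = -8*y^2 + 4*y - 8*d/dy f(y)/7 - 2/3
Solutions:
 f(y) = C1 - 7*y^3/3 + 7*y^2/4 - 7*y/12


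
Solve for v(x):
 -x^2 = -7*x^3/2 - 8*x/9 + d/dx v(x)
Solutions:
 v(x) = C1 + 7*x^4/8 - x^3/3 + 4*x^2/9


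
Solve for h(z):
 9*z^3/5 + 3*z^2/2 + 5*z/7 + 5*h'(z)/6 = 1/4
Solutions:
 h(z) = C1 - 27*z^4/50 - 3*z^3/5 - 3*z^2/7 + 3*z/10


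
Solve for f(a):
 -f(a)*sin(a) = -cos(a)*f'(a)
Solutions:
 f(a) = C1/cos(a)


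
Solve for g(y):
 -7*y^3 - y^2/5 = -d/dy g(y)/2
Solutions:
 g(y) = C1 + 7*y^4/2 + 2*y^3/15


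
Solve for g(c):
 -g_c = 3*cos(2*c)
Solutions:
 g(c) = C1 - 3*sin(2*c)/2


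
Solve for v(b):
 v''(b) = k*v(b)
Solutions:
 v(b) = C1*exp(-b*sqrt(k)) + C2*exp(b*sqrt(k))


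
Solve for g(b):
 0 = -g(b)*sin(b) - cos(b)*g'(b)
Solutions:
 g(b) = C1*cos(b)


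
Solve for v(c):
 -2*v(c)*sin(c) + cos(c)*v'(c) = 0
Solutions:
 v(c) = C1/cos(c)^2


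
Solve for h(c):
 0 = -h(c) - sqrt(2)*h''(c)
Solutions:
 h(c) = C1*sin(2^(3/4)*c/2) + C2*cos(2^(3/4)*c/2)


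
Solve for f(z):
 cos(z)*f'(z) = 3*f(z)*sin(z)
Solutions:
 f(z) = C1/cos(z)^3


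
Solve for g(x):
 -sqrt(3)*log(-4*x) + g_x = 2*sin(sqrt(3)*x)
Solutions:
 g(x) = C1 + sqrt(3)*x*(log(-x) - 1) + 2*sqrt(3)*x*log(2) - 2*sqrt(3)*cos(sqrt(3)*x)/3


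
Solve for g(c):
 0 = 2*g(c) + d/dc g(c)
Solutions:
 g(c) = C1*exp(-2*c)


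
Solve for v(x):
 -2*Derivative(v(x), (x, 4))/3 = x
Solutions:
 v(x) = C1 + C2*x + C3*x^2 + C4*x^3 - x^5/80


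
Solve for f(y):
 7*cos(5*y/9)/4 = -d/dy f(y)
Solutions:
 f(y) = C1 - 63*sin(5*y/9)/20


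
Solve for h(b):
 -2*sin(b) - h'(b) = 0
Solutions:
 h(b) = C1 + 2*cos(b)


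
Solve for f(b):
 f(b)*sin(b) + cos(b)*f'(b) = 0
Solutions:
 f(b) = C1*cos(b)


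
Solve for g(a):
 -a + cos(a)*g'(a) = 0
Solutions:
 g(a) = C1 + Integral(a/cos(a), a)


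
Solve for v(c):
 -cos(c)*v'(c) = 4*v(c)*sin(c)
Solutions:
 v(c) = C1*cos(c)^4


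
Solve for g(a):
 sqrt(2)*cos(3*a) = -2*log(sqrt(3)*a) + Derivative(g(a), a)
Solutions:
 g(a) = C1 + 2*a*log(a) - 2*a + a*log(3) + sqrt(2)*sin(3*a)/3


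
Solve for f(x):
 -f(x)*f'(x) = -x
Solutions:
 f(x) = -sqrt(C1 + x^2)
 f(x) = sqrt(C1 + x^2)


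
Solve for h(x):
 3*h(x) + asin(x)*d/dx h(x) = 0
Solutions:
 h(x) = C1*exp(-3*Integral(1/asin(x), x))


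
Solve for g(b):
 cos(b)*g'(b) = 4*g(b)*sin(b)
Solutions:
 g(b) = C1/cos(b)^4


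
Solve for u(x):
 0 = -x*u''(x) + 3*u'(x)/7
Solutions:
 u(x) = C1 + C2*x^(10/7)


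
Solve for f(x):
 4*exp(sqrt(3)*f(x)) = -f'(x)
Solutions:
 f(x) = sqrt(3)*(2*log(1/(C1 + 4*x)) - log(3))/6


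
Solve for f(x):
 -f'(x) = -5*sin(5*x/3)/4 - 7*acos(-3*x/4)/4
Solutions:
 f(x) = C1 + 7*x*acos(-3*x/4)/4 + 7*sqrt(16 - 9*x^2)/12 - 3*cos(5*x/3)/4


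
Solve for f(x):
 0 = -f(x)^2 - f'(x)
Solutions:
 f(x) = 1/(C1 + x)


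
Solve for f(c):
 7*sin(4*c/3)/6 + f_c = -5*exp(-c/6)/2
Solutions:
 f(c) = C1 + 7*cos(4*c/3)/8 + 15*exp(-c/6)


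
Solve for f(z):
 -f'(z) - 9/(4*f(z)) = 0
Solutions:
 f(z) = -sqrt(C1 - 18*z)/2
 f(z) = sqrt(C1 - 18*z)/2


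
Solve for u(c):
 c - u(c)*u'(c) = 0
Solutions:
 u(c) = -sqrt(C1 + c^2)
 u(c) = sqrt(C1 + c^2)


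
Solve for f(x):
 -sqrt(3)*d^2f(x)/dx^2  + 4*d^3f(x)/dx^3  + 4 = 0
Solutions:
 f(x) = C1 + C2*x + C3*exp(sqrt(3)*x/4) + 2*sqrt(3)*x^2/3


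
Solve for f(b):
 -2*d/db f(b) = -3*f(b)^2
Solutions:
 f(b) = -2/(C1 + 3*b)


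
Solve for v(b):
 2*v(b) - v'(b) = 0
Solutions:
 v(b) = C1*exp(2*b)


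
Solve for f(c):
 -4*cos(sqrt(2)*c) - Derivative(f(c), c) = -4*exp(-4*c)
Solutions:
 f(c) = C1 - 2*sqrt(2)*sin(sqrt(2)*c) - exp(-4*c)


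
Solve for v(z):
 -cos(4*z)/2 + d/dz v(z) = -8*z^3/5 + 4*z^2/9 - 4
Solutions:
 v(z) = C1 - 2*z^4/5 + 4*z^3/27 - 4*z + sin(4*z)/8


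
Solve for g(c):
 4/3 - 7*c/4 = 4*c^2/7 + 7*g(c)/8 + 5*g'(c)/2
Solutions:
 g(c) = C1*exp(-7*c/20) - 32*c^2/49 + 594*c/343 - 24664/7203


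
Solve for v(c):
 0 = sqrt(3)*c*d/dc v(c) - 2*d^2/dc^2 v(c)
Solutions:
 v(c) = C1 + C2*erfi(3^(1/4)*c/2)


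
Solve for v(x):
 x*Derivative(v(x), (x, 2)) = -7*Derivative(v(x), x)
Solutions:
 v(x) = C1 + C2/x^6


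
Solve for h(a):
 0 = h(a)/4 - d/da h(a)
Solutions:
 h(a) = C1*exp(a/4)


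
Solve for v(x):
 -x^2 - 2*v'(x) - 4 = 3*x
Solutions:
 v(x) = C1 - x^3/6 - 3*x^2/4 - 2*x


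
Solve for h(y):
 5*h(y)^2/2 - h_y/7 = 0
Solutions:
 h(y) = -2/(C1 + 35*y)


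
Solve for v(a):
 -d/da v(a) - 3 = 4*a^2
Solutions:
 v(a) = C1 - 4*a^3/3 - 3*a


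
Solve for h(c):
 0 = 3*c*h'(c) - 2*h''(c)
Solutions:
 h(c) = C1 + C2*erfi(sqrt(3)*c/2)


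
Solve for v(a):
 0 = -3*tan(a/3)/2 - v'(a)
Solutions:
 v(a) = C1 + 9*log(cos(a/3))/2


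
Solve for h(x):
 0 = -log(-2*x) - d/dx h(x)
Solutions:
 h(x) = C1 - x*log(-x) + x*(1 - log(2))


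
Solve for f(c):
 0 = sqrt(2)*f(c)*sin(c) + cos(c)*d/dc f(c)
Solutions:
 f(c) = C1*cos(c)^(sqrt(2))


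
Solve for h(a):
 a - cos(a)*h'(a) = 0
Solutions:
 h(a) = C1 + Integral(a/cos(a), a)


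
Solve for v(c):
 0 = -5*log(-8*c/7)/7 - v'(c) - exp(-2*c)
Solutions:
 v(c) = C1 - 5*c*log(-c)/7 + 5*c*(-3*log(2) + 1 + log(7))/7 + exp(-2*c)/2


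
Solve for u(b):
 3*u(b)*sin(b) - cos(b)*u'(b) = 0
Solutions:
 u(b) = C1/cos(b)^3


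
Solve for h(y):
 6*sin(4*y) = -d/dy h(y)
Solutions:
 h(y) = C1 + 3*cos(4*y)/2


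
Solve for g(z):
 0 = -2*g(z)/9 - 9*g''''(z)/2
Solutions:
 g(z) = (C1*sin(z/3) + C2*cos(z/3))*exp(-z/3) + (C3*sin(z/3) + C4*cos(z/3))*exp(z/3)


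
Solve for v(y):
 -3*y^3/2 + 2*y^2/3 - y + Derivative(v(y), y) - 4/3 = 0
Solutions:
 v(y) = C1 + 3*y^4/8 - 2*y^3/9 + y^2/2 + 4*y/3


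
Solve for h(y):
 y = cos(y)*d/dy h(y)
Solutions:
 h(y) = C1 + Integral(y/cos(y), y)


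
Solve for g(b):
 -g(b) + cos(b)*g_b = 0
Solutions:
 g(b) = C1*sqrt(sin(b) + 1)/sqrt(sin(b) - 1)


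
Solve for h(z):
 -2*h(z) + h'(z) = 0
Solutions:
 h(z) = C1*exp(2*z)


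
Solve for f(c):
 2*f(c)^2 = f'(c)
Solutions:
 f(c) = -1/(C1 + 2*c)


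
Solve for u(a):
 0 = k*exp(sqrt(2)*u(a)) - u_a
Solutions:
 u(a) = sqrt(2)*(2*log(-1/(C1 + a*k)) - log(2))/4


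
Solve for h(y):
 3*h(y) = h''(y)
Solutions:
 h(y) = C1*exp(-sqrt(3)*y) + C2*exp(sqrt(3)*y)


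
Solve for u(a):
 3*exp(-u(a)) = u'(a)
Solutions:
 u(a) = log(C1 + 3*a)


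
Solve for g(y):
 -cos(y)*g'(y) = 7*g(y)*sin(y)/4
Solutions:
 g(y) = C1*cos(y)^(7/4)


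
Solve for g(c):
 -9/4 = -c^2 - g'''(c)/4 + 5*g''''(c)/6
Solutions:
 g(c) = C1 + C2*c + C3*c^2 + C4*exp(3*c/10) - c^5/15 - 10*c^4/9 - 719*c^3/54


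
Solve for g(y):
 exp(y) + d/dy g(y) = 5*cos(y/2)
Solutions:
 g(y) = C1 - exp(y) + 10*sin(y/2)


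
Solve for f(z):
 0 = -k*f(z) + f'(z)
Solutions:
 f(z) = C1*exp(k*z)


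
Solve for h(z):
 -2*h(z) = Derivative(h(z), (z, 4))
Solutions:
 h(z) = (C1*sin(2^(3/4)*z/2) + C2*cos(2^(3/4)*z/2))*exp(-2^(3/4)*z/2) + (C3*sin(2^(3/4)*z/2) + C4*cos(2^(3/4)*z/2))*exp(2^(3/4)*z/2)


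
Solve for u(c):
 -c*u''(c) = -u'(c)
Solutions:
 u(c) = C1 + C2*c^2


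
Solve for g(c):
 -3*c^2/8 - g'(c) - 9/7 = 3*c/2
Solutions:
 g(c) = C1 - c^3/8 - 3*c^2/4 - 9*c/7


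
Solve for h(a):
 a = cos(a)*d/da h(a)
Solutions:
 h(a) = C1 + Integral(a/cos(a), a)


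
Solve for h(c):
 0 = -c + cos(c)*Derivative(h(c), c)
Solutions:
 h(c) = C1 + Integral(c/cos(c), c)


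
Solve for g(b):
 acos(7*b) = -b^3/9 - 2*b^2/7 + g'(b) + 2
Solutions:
 g(b) = C1 + b^4/36 + 2*b^3/21 + b*acos(7*b) - 2*b - sqrt(1 - 49*b^2)/7


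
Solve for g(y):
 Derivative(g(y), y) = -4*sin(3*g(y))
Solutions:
 g(y) = -acos((-C1 - exp(24*y))/(C1 - exp(24*y)))/3 + 2*pi/3
 g(y) = acos((-C1 - exp(24*y))/(C1 - exp(24*y)))/3


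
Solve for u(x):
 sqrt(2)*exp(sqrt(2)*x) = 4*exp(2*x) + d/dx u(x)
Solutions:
 u(x) = C1 - 2*exp(2*x) + exp(sqrt(2)*x)


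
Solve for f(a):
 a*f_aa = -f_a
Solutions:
 f(a) = C1 + C2*log(a)


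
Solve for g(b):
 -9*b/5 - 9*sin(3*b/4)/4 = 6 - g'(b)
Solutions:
 g(b) = C1 + 9*b^2/10 + 6*b - 3*cos(3*b/4)


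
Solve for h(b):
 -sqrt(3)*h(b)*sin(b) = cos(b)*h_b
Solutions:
 h(b) = C1*cos(b)^(sqrt(3))


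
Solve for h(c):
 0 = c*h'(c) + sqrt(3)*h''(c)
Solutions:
 h(c) = C1 + C2*erf(sqrt(2)*3^(3/4)*c/6)


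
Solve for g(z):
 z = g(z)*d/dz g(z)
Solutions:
 g(z) = -sqrt(C1 + z^2)
 g(z) = sqrt(C1 + z^2)


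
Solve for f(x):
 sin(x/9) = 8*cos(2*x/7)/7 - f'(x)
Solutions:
 f(x) = C1 + 4*sin(2*x/7) + 9*cos(x/9)


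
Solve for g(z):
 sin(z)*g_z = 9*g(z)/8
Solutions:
 g(z) = C1*(cos(z) - 1)^(9/16)/(cos(z) + 1)^(9/16)


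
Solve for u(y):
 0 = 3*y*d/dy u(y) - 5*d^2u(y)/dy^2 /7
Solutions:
 u(y) = C1 + C2*erfi(sqrt(210)*y/10)


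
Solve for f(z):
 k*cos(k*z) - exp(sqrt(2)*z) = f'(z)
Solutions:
 f(z) = C1 - sqrt(2)*exp(sqrt(2)*z)/2 + sin(k*z)


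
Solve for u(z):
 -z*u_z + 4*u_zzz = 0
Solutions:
 u(z) = C1 + Integral(C2*airyai(2^(1/3)*z/2) + C3*airybi(2^(1/3)*z/2), z)


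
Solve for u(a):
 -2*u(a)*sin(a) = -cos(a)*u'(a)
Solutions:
 u(a) = C1/cos(a)^2


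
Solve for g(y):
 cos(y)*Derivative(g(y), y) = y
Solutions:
 g(y) = C1 + Integral(y/cos(y), y)


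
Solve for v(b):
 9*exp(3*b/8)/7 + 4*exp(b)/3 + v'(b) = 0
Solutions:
 v(b) = C1 - 24*exp(3*b/8)/7 - 4*exp(b)/3


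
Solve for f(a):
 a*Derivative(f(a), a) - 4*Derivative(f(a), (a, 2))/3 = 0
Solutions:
 f(a) = C1 + C2*erfi(sqrt(6)*a/4)


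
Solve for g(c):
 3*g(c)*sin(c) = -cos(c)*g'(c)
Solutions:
 g(c) = C1*cos(c)^3


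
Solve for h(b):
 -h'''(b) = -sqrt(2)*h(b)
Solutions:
 h(b) = C3*exp(2^(1/6)*b) + (C1*sin(2^(1/6)*sqrt(3)*b/2) + C2*cos(2^(1/6)*sqrt(3)*b/2))*exp(-2^(1/6)*b/2)


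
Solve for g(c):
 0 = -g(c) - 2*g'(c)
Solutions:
 g(c) = C1*exp(-c/2)


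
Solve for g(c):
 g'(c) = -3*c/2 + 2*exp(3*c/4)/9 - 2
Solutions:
 g(c) = C1 - 3*c^2/4 - 2*c + 8*exp(3*c/4)/27


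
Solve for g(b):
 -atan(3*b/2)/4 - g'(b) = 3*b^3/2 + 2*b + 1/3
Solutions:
 g(b) = C1 - 3*b^4/8 - b^2 - b*atan(3*b/2)/4 - b/3 + log(9*b^2 + 4)/12


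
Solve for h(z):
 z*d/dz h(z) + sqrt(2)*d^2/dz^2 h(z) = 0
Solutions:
 h(z) = C1 + C2*erf(2^(1/4)*z/2)


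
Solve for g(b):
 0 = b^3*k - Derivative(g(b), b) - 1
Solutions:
 g(b) = C1 + b^4*k/4 - b


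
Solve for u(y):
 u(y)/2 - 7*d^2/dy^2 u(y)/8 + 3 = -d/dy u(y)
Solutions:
 u(y) = C1*exp(2*y*(2 - sqrt(11))/7) + C2*exp(2*y*(2 + sqrt(11))/7) - 6


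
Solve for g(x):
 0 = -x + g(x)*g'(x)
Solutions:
 g(x) = -sqrt(C1 + x^2)
 g(x) = sqrt(C1 + x^2)


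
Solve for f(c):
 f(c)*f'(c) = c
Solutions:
 f(c) = -sqrt(C1 + c^2)
 f(c) = sqrt(C1 + c^2)


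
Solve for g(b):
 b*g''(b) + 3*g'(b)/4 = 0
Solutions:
 g(b) = C1 + C2*b^(1/4)


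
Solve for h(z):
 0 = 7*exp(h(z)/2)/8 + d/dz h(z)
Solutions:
 h(z) = 2*log(1/(C1 + 7*z)) + 8*log(2)


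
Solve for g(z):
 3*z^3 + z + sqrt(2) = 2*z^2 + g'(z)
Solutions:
 g(z) = C1 + 3*z^4/4 - 2*z^3/3 + z^2/2 + sqrt(2)*z


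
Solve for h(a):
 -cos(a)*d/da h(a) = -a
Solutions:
 h(a) = C1 + Integral(a/cos(a), a)


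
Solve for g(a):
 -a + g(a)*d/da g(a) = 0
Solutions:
 g(a) = -sqrt(C1 + a^2)
 g(a) = sqrt(C1 + a^2)


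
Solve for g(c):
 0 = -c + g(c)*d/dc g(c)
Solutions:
 g(c) = -sqrt(C1 + c^2)
 g(c) = sqrt(C1 + c^2)


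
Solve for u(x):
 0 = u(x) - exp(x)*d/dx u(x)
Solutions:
 u(x) = C1*exp(-exp(-x))


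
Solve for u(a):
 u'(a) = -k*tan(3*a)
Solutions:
 u(a) = C1 + k*log(cos(3*a))/3


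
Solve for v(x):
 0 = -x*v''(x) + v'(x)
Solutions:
 v(x) = C1 + C2*x^2


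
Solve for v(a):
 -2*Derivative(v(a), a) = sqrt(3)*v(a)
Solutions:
 v(a) = C1*exp(-sqrt(3)*a/2)


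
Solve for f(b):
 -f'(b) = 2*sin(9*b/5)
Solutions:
 f(b) = C1 + 10*cos(9*b/5)/9


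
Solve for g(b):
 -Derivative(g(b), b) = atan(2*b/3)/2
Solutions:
 g(b) = C1 - b*atan(2*b/3)/2 + 3*log(4*b^2 + 9)/8


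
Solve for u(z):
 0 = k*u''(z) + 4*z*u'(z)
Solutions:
 u(z) = C1 + C2*sqrt(k)*erf(sqrt(2)*z*sqrt(1/k))


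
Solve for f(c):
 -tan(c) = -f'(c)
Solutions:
 f(c) = C1 - log(cos(c))


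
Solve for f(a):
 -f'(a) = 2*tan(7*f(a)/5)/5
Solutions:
 f(a) = -5*asin(C1*exp(-14*a/25))/7 + 5*pi/7
 f(a) = 5*asin(C1*exp(-14*a/25))/7


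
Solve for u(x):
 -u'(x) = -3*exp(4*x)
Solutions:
 u(x) = C1 + 3*exp(4*x)/4


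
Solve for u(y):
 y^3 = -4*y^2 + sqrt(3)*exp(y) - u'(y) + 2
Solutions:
 u(y) = C1 - y^4/4 - 4*y^3/3 + 2*y + sqrt(3)*exp(y)
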